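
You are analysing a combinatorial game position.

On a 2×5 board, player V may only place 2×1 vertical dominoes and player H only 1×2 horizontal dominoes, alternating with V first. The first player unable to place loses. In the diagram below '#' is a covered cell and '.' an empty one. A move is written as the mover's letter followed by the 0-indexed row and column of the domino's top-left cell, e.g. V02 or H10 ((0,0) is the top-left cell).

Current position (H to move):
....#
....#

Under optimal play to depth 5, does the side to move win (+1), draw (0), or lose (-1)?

value(....#/....#, H) = +1

ply 1, H at ....#/....# | H00=-1→##..#/....#; H01=+1→.##.#/....#*; H02=-1→..###/....#; H10=-1→....#/##..#; H11=+1→....#/.##.#; H12=-1→....#/..###
ply 2, V at .##.#/....# | V00=-1→###.#/#...#*; V03=-1→.####/...##
ply 3, H at ###.#/#...# | H11=-1→###.#/###.#; H12=+1→###.#/#.###*
ply 4: ###.#/#.### is terminal -1 (V); from ....#/....# depth 5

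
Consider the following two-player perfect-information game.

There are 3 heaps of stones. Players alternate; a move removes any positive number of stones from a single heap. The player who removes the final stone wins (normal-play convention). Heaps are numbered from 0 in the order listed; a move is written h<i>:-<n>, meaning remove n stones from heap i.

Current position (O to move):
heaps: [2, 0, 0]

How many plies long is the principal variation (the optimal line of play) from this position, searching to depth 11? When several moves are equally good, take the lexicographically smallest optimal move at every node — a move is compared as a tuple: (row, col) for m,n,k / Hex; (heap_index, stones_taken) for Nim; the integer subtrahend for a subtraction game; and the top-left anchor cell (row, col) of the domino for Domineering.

p1 O@[(2,0,0)]: h0:-1[(1,0,0)]-1 h0:-2[(0,0,0)]+1*
p2 X@[(0,0,0)] terminal -1; root [(2,0,0)] d11

PV length from [(2,0,0)]: 1 ply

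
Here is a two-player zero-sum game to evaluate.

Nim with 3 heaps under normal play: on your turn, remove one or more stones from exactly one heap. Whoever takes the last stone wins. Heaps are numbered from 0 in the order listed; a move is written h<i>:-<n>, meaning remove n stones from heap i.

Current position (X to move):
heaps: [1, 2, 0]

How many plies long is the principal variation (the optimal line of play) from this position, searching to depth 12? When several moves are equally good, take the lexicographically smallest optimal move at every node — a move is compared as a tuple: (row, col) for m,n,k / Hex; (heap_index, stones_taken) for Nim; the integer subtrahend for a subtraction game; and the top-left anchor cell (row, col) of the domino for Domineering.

[(1,2,0)] X move#1: h0:-1:-1/(0,2,0), h1:-1:+1/(1,1,0)*, h1:-2:-1/(1,0,0)
[(1,1,0)] O move#2: h0:-1:-1/(0,1,0)*, h1:-1:-1/(1,0,0)
[(0,1,0)] X move#3: h1:-1:+1/(0,0,0)*
[(0,0,0)] end (terminal -1, O#4); searched (1,2,0) to 12

PV length from [(1,2,0)]: 3 plies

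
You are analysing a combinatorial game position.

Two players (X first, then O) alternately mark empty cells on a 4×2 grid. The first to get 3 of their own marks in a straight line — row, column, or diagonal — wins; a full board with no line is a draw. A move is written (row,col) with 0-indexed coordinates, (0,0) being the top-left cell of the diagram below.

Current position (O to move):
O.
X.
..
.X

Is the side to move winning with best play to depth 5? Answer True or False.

O winning at [O./X./../.X]: False

ply 1, O at O./X./../.X | (0,1)=+0→OO/X./../.X*; (1,1)=+0→O./XO/../.X; (2,0)=+0→O./X./O./.X; (2,1)=+0→O./X./.O/.X; (3,0)=+0→O./X./../OX
ply 2, X at OO/X./../.X | (1,1)=+0→OO/XX/../.X*; (2,0)=+0→OO/X./X./.X; (2,1)=+0→OO/X./.X/.X; (3,0)=+0→OO/X./../XX
ply 3, O at OO/XX/../.X | (2,0)=-1→OO/XX/O./.X; (2,1)=+0→OO/XX/.O/.X*; (3,0)=-1→OO/XX/../OX
ply 4, X at OO/XX/.O/.X | (2,0)=+0→OO/XX/XO/.X*; (3,0)=+0→OO/XX/.O/XX
ply 5, O at OO/XX/XO/.X | (3,0)=+0→OO/XX/XO/OX*
ply 6: OO/XX/XO/OX is terminal +0 (X); from O./X./../.X depth 5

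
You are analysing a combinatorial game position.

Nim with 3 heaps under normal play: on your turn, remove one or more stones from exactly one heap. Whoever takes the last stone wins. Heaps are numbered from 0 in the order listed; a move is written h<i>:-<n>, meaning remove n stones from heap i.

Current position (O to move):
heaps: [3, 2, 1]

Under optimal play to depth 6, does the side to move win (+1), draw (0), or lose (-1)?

ply 1, O at (3,2,1) | h0:-1=-1→(2,2,1)*; h0:-2=-1→(1,2,1); h0:-3=-1→(0,2,1); h1:-1=-1→(3,1,1); h1:-2=-1→(3,0,1); h2:-1=-1→(3,2,0)
ply 2, X at (2,2,1) | h0:-1=-1→(1,2,1); h0:-2=-1→(0,2,1); h1:-1=-1→(2,1,1); h1:-2=-1→(2,0,1); h2:-1=+1→(2,2,0)*
ply 3, O at (2,2,0) | h0:-1=-1→(1,2,0)*; h0:-2=-1→(0,2,0); h1:-1=-1→(2,1,0); h1:-2=-1→(2,0,0)
ply 4, X at (1,2,0) | h0:-1=-1→(0,2,0); h1:-1=+1→(1,1,0)*; h1:-2=-1→(1,0,0)
ply 5, O at (1,1,0) | h0:-1=-1→(0,1,0)*; h1:-1=-1→(1,0,0)
ply 6, X at (0,1,0) | h1:-1=+1→(0,0,0)*
ply 7: (0,0,0) is terminal -1 (O); from (3,2,1) depth 6

value((3,2,1), O) = -1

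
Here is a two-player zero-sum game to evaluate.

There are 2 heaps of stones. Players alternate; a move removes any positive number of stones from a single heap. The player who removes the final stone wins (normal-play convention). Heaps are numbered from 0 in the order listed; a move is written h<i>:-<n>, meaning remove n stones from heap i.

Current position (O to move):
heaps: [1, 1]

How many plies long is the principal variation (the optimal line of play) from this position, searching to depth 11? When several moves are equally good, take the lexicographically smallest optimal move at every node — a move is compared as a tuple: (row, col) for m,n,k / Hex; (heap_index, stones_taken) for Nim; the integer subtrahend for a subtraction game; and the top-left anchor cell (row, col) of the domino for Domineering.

[(1,1)] O move#1: h0:-1:-1/(0,1)*, h1:-1:-1/(1,0)
[(0,1)] X move#2: h1:-1:+1/(0,0)*
[(0,0)] end (terminal -1, O#3); searched (1,1) to 11

PV length from [(1,1)]: 2 plies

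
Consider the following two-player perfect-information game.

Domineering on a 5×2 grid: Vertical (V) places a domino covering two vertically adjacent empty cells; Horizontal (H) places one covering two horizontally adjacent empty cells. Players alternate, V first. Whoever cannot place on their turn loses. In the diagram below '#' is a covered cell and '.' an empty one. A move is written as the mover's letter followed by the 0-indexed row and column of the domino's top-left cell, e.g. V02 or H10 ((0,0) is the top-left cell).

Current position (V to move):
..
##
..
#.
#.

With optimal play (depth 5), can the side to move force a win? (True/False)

ply 1, V at ../##/../#./#. | V21=-1→../##/.#/##/#.*; V31=-1→../##/../##/##
ply 2, H at ../##/.#/##/#. | H00=+1→##/##/.#/##/#.*
ply 3: ##/##/.#/##/#. is terminal -1 (V); from ../##/../#./#. depth 5

V winning at [../##/../#./#.]: False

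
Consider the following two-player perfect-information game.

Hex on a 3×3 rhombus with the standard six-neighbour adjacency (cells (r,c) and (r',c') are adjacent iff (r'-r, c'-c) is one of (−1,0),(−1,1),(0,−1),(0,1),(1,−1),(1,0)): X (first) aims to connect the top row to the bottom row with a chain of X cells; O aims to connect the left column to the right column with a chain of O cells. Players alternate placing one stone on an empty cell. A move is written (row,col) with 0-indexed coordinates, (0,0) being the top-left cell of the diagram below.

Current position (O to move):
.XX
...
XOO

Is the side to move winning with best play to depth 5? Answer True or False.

ply 1, O at .XX/.../XOO | (0,0)=-1→OXX/.../XOO*; (1,0)=-1→.XX/O../XOO; (1,1)=-1→.XX/.O./XOO; (1,2)=-1→.XX/..O/XOO
ply 2, X at OXX/.../XOO | (1,0)=+1→OXX/X../XOO*; (1,1)=+1→OXX/.X./XOO; (1,2)=+1→OXX/..X/XOO
ply 3: OXX/X../XOO is terminal -1 (O); from .XX/.../XOO depth 5

O winning at [.XX/.../XOO]: False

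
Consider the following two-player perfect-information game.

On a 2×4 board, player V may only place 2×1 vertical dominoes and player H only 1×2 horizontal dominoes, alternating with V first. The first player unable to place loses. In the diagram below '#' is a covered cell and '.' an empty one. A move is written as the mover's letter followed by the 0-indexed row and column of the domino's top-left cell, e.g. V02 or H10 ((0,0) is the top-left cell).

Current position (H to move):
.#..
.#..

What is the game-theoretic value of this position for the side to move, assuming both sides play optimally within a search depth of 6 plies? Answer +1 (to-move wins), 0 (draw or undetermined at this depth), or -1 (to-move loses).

value(.#../.#.., H) = +1

ply 1, H at .#../.#.. | H02=+1→.###/.#..*; H12=+1→.#../.###
ply 2, V at .###/.#.. | V00=-1→####/##..*
ply 3, H at ####/##.. | H12=+1→####/####*
ply 4: ####/#### is terminal -1 (V); from .#../.#.. depth 6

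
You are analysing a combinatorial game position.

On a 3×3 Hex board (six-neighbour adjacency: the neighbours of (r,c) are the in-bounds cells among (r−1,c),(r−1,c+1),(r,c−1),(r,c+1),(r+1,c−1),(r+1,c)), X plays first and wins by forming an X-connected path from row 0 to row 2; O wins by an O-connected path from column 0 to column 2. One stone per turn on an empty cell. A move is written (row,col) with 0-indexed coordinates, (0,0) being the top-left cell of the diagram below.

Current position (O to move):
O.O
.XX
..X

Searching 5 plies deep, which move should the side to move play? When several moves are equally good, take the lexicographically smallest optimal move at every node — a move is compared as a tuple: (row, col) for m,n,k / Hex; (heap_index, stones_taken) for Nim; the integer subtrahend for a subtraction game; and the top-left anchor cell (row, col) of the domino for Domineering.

O's best at [O.O/.XX/..X]: (0,1)

ply 1, O at O.O/.XX/..X | (0,1)=+1→OOO/.XX/..X*; (1,0)=-1→O.O/OXX/..X; (2,0)=-1→O.O/.XX/O.X; (2,1)=-1→O.O/.XX/.OX
ply 2: OOO/.XX/..X is terminal -1 (X); from O.O/.XX/..X depth 5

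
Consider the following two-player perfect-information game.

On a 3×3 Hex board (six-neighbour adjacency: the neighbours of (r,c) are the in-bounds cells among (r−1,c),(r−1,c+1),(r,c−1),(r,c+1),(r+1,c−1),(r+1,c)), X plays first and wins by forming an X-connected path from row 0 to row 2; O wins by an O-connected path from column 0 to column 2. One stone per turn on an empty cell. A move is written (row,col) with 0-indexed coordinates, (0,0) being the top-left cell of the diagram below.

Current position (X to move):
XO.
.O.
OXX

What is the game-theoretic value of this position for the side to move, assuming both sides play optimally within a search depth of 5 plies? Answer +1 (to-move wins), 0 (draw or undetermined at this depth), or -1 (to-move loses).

ply 1, X at XO./.O./OXX | (0,2)=-1→XOX/.O./OXX*; (1,0)=-1→XO./XO./OXX; (1,2)=-1→XO./.OX/OXX
ply 2, O at XOX/.O./OXX | (1,0)=-1→XOX/OO./OXX; (1,2)=+1→XOX/.OO/OXX*
ply 3: XOX/.OO/OXX is terminal -1 (X); from XO./.O./OXX depth 5

value(XO./.O./OXX, X) = -1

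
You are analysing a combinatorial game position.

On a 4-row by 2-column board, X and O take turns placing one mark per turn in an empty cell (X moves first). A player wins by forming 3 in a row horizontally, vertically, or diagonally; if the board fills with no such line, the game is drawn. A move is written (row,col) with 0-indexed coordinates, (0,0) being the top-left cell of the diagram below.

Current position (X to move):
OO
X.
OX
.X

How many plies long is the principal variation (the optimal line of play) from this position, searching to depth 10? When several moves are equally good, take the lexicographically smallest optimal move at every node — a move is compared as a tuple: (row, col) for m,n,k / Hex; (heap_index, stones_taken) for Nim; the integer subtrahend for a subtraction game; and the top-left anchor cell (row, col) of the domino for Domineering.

ply 1, X at OO/X./OX/.X | (1,1)=+1→OO/XX/OX/.X*; (3,0)=+0→OO/X./OX/XX
ply 2: OO/XX/OX/.X is terminal -1 (O); from OO/X./OX/.X depth 10

PV length from [OO/X./OX/.X]: 1 ply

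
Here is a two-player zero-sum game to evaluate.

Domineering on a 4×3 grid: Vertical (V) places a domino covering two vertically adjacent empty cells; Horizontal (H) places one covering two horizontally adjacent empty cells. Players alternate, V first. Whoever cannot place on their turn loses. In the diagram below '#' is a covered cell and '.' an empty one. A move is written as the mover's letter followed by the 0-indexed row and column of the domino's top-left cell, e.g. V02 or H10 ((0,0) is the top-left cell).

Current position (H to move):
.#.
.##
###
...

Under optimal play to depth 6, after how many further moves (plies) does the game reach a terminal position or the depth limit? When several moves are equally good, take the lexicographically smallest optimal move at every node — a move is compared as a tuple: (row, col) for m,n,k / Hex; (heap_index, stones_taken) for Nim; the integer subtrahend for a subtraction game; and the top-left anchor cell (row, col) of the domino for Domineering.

p1 H@[.#./.##/###/...]: H30[.#./.##/###/##.]-1* H31[.#./.##/###/.##]-1
p2 V@[.#./.##/###/##.]: V00[##./###/###/##.]+1*
p3 H@[##./###/###/##.] terminal -1; root [.#./.##/###/...] d6

PV length from [.#./.##/###/...]: 2 plies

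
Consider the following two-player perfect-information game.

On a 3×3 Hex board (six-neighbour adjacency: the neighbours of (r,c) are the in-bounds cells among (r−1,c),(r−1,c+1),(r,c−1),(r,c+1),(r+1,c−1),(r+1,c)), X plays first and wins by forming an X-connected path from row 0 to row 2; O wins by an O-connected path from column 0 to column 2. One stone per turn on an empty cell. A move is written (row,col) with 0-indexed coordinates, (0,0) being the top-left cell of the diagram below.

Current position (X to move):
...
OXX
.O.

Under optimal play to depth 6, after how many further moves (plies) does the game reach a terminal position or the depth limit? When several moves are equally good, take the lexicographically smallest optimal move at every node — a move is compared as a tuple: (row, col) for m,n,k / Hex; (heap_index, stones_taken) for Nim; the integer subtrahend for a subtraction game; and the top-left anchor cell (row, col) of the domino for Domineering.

[.../OXX/.O.] X move#1: (0,0):+1/X../OXX/.O.*, (0,1):+1/.X./OXX/.O., (0,2):+1/..X/OXX/.O., (2,0):+1/.../OXX/XO., (2,2):+1/.../OXX/.OX
[X../OXX/.O.] O move#2: (0,1):-1/XO./OXX/.O.*, (0,2):-1/X.O/OXX/.O., (2,0):-1/X../OXX/OO., (2,2):-1/X../OXX/.OO
[XO./OXX/.O.] X move#3: (0,2):+1/XOX/OXX/.O.*, (2,0):-1/XO./OXX/XO., (2,2):-1/XO./OXX/.OX
[XOX/OXX/.O.] O move#4: (2,0):-1/XOX/OXX/OO.*, (2,2):-1/XOX/OXX/.OO
[XOX/OXX/OO.] X move#5: (2,2):+1/XOX/OXX/OOX*
[XOX/OXX/OOX] end (terminal -1, O#6); searched .../OXX/.O. to 6

PV length from [.../OXX/.O.]: 5 plies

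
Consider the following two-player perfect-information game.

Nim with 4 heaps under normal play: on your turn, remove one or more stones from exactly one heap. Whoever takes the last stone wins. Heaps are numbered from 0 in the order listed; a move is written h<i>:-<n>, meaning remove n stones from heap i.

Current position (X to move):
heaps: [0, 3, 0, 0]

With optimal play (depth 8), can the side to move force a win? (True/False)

X winning at [(0,3,0,0)]: True

p1 X@[(0,3,0,0)]: h1:-1[(0,2,0,0)]-1 h1:-2[(0,1,0,0)]-1 h1:-3[(0,0,0,0)]+1*
p2 O@[(0,0,0,0)] terminal -1; root [(0,3,0,0)] d8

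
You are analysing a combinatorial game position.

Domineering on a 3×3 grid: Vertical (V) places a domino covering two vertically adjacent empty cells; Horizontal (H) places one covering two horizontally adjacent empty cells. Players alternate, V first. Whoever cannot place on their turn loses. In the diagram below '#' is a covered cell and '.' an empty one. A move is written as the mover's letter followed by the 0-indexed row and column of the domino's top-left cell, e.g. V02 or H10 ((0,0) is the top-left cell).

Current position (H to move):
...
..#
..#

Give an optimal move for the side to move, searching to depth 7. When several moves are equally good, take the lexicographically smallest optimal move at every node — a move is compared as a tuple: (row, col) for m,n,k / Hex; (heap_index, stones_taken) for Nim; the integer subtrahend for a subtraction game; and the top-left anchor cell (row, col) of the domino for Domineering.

H's best at [.../..#/..#]: H10

p1 H@[.../..#/..#]: H00[##./..#/..#]-1 H01[.##/..#/..#]-1 H10[.../###/..#]+1* H20[.../..#/###]-1
p2 V@[.../###/..#] terminal -1; root [.../..#/..#] d7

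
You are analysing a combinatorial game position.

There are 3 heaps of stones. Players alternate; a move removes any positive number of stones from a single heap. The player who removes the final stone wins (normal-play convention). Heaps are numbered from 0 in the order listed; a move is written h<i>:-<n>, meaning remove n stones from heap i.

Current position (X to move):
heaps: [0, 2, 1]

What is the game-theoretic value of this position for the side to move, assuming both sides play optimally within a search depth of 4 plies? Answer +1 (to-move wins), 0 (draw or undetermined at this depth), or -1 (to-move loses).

value((0,2,1), X) = +1

ply 1, X at (0,2,1) | h1:-1=+1→(0,1,1)*; h1:-2=-1→(0,0,1); h2:-1=-1→(0,2,0)
ply 2, O at (0,1,1) | h1:-1=-1→(0,0,1)*; h2:-1=-1→(0,1,0)
ply 3, X at (0,0,1) | h2:-1=+1→(0,0,0)*
ply 4: (0,0,0) is terminal -1 (O); from (0,2,1) depth 4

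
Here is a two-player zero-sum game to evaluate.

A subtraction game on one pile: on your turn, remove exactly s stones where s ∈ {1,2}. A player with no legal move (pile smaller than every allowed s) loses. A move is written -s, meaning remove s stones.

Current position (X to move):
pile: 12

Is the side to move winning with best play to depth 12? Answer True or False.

X winning at [12]: False

p1 X@[12]: -1[11]-1* -2[10]-1
p2 O@[11]: -1[10]-1 -2[9]+1*
p3 X@[9]: -1[8]-1* -2[7]-1
p4 O@[8]: -1[7]-1 -2[6]+1*
p5 X@[6]: -1[5]-1* -2[4]-1
p6 O@[5]: -1[4]-1 -2[3]+1*
p7 X@[3]: -1[2]-1* -2[1]-1
p8 O@[2]: -1[1]-1 -2[0]+1*
p9 X@[0] terminal -1; root [12] d12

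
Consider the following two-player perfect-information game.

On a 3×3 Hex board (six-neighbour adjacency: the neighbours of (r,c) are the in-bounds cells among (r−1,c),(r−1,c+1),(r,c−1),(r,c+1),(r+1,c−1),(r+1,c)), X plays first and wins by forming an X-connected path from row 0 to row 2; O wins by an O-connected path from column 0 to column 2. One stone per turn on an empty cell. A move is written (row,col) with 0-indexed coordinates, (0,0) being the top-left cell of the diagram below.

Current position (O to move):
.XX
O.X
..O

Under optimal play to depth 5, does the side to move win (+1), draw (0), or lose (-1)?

p1 O@[.XX/O.X/..O]: (0,0)[OXX/O.X/..O]-1 (1,1)[.XX/OOX/..O]-1 (2,0)[.XX/O.X/O.O]-1 (2,1)[.XX/O.X/.OO]+1*
p2 X@[.XX/O.X/.OO]: (0,0)[XXX/O.X/.OO]-1* (1,1)[.XX/OXX/.OO]-1 (2,0)[.XX/O.X/XOO]-1
p3 O@[XXX/O.X/.OO]: (1,1)[XXX/OOX/.OO]+1* (2,0)[XXX/O.X/OOO]+1
p4 X@[XXX/OOX/.OO] terminal -1; root [.XX/O.X/..O] d5

value(.XX/O.X/..O, O) = +1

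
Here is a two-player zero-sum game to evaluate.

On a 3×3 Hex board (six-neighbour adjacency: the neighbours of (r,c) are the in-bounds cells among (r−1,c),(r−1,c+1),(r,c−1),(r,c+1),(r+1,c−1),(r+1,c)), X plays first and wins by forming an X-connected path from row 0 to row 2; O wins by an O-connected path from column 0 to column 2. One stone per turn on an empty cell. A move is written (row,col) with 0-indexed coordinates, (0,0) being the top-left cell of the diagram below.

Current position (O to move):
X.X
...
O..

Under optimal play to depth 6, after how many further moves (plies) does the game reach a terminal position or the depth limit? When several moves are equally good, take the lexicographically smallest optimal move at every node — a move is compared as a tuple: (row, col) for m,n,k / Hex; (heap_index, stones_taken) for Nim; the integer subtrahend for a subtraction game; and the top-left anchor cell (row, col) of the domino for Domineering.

PV length from [X.X/.../O..]: 5 plies

p1 O@[X.X/.../O..]: (0,1)[XOX/.../O..]-1 (1,0)[X.X/O../O..]-1 (1,1)[X.X/.O./O..]-1 (1,2)[X.X/..O/O..]+1* (2,1)[X.X/.../OO.]+1 (2,2)[X.X/.../O.O]-1
p2 X@[X.X/..O/O..]: (0,1)[XXX/..O/O..]-1* (1,0)[X.X/X.O/O..]-1 (1,1)[X.X/.XO/O..]-1 (2,1)[X.X/..O/OX.]-1 (2,2)[X.X/..O/O.X]-1
p3 O@[XXX/..O/O..]: (1,0)[XXX/O.O/O..]+1* (1,1)[XXX/.OO/O..]+1 (2,1)[XXX/..O/OO.]+1 (2,2)[XXX/..O/O.O]+1
p4 X@[XXX/O.O/O..]: (1,1)[XXX/OXO/O..]-1* (2,1)[XXX/O.O/OX.]-1 (2,2)[XXX/O.O/O.X]-1
p5 O@[XXX/OXO/O..]: (2,1)[XXX/OXO/OO.]+1* (2,2)[XXX/OXO/O.O]-1
p6 X@[XXX/OXO/OO.] terminal -1; root [X.X/.../O..] d6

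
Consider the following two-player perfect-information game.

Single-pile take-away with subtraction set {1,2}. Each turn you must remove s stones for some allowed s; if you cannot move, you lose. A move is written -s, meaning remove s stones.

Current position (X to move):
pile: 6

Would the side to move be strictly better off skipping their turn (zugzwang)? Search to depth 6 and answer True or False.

[6] X move#1: -1:-1/5*, -2:-1/4
[5] O move#2: -1:-1/4, -2:+1/3*
[3] X move#3: -1:-1/2*, -2:-1/1
[2] O move#4: -1:-1/1, -2:+1/0*
[0] end (terminal -1, X#5); searched 6 to 6
suppose X passes — search the same position with O to move:
pass> [6] O move#1: -1:-1/5*, -2:-1/4
pass> [5] X move#2: -1:-1/4, -2:+1/3*
pass> [3] O move#3: -1:-1/2*, -2:-1/1
pass> [2] X move#4: -1:-1/1, -2:+1/0*
pass> [0] end (terminal -1, O#5); searched 6 to 6
for X: play -1, pass +1

zugzwang(6, X) = True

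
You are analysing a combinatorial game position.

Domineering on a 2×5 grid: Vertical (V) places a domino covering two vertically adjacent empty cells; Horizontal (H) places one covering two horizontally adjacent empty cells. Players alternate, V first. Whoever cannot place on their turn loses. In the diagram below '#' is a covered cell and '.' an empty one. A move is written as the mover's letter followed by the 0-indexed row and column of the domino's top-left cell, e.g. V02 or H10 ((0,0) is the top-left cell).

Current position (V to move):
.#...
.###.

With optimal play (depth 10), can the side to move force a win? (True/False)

V winning at [.#.../.###.]: True

[.#.../.###.] V move#1: V00:-1/##.../####., V04:+1/.#..#/.####*
[.#..#/.####] H move#2: H02:-1/.####/.####*
[.####/.####] V move#3: V00:+1/#####/#####*
[#####/#####] end (terminal -1, H#4); searched .#.../.###. to 10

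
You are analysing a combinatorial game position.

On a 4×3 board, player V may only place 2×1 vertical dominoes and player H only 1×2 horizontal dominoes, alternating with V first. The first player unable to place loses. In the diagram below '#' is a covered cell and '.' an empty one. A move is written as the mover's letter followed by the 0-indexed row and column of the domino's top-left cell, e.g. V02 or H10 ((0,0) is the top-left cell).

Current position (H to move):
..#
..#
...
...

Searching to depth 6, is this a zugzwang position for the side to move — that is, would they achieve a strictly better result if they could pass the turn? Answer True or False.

p1 H@[..#/..#/.../...]: H00[###/..#/.../...]-1* H10[..#/###/.../...]-1 H20[..#/..#/##./...]-1 H21[..#/..#/.##/...]-1 H30[..#/..#/.../##.]-1 H31[..#/..#/.../.##]-1
p2 V@[###/..#/.../...]: V10[###/#.#/#../...]-1 V11[###/.##/.#./...]+1* V20[###/..#/#../#..]-1 V21[###/..#/.#./.#.]+1 V22[###/..#/..#/..#]-1
p3 H@[###/.##/.#./...]: H30[###/.##/.#./##.]-1* H31[###/.##/.#./.##]-1
p4 V@[###/.##/.#./##.]: V10[###/###/##./##.]+1* V22[###/.##/.##/###]+1
p5 H@[###/###/##./##.] terminal -1; root [..#/..#/.../...] d6
if H skipped the turn, V would face:
~ p1 V@[..#/..#/.../...]: V00[#.#/#.#/.../...]+1* V01[.##/.##/.../...]+1 V10[..#/#.#/#../...]-1 V11[..#/.##/.#./...]+1 V20[..#/..#/#../#..]+1 V21[..#/..#/.#./.#.]+1 V22[..#/..#/..#/..#]+1
~ p2 H@[#.#/#.#/.../...]: H20[#.#/#.#/##./...]-1* H21[#.#/#.#/.##/...]-1 H30[#.#/#.#/.../##.]-1 H31[#.#/#.#/.../.##]-1
~ p3 V@[#.#/#.#/##./...]: V01[###/###/##./...]-1 V22[#.#/#.#/###/..#]+1*
~ p4 H@[#.#/#.#/###/..#]: H30[#.#/#.#/###/###]-1*
~ p5 V@[#.#/#.#/###/###]: V01[###/###/###/###]+1*
~ p6 H@[###/###/###/###] terminal -1; root [..#/..#/.../...] d6
compare (H): move=-1 vs pass=-1

zugzwang(..#/..#/.../..., H) = False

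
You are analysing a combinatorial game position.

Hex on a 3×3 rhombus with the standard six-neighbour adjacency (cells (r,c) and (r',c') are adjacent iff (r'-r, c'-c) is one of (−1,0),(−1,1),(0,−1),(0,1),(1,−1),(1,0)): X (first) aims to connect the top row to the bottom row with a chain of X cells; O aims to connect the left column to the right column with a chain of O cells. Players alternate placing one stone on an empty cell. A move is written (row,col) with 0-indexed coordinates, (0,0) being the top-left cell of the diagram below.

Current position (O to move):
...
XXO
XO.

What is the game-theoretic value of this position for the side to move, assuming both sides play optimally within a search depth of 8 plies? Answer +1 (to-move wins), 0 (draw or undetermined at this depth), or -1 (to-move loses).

value(.../XXO/XO., O) = -1

[.../XXO/XO.] O move#1: (0,0):-1/O../XXO/XO.*, (0,1):-1/.O./XXO/XO., (0,2):-1/..O/XXO/XO., (2,2):-1/.../XXO/XOO
[O../XXO/XO.] X move#2: (0,1):+1/OX./XXO/XO.*, (0,2):+1/O.X/XXO/XO., (2,2):+1/O../XXO/XOX
[OX./XXO/XO.] end (terminal -1, O#3); searched .../XXO/XO. to 8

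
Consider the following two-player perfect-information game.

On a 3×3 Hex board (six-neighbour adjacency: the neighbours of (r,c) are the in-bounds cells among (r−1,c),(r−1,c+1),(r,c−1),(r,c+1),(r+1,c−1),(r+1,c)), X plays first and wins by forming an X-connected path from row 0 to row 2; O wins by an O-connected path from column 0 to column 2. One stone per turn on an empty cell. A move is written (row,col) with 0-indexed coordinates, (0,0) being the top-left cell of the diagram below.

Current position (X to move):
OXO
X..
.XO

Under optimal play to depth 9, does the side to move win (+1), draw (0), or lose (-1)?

p1 X@[OXO/X../.XO]: (1,1)[OXO/XX./.XO]+1* (1,2)[OXO/X.X/.XO]+1 (2,0)[OXO/X../XXO]+1
p2 O@[OXO/XX./.XO] terminal -1; root [OXO/X../.XO] d9

value(OXO/X../.XO, X) = +1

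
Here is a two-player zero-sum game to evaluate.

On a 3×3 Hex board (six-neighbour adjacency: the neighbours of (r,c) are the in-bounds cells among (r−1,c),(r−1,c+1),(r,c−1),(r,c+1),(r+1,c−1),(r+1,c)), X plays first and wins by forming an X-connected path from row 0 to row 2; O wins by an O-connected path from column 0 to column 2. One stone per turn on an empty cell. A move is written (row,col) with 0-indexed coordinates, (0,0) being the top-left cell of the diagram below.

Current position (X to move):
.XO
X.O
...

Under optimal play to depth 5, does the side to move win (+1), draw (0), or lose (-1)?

[.XO/X.O/...] X move#1: (0,0):-1/XXO/X.O/..., (1,1):+1/.XO/XXO/...*, (2,0):+1/.XO/X.O/X.., (2,1):+1/.XO/X.O/.X., (2,2):-1/.XO/X.O/..X
[.XO/XXO/...] O move#2: (0,0):-1/OXO/XXO/...*, (2,0):-1/.XO/XXO/O.., (2,1):-1/.XO/XXO/.O., (2,2):-1/.XO/XXO/..O
[OXO/XXO/...] X move#3: (2,0):+1/OXO/XXO/X..*, (2,1):+1/OXO/XXO/.X., (2,2):+1/OXO/XXO/..X
[OXO/XXO/X..] end (terminal -1, O#4); searched .XO/X.O/... to 5

value(.XO/X.O/..., X) = +1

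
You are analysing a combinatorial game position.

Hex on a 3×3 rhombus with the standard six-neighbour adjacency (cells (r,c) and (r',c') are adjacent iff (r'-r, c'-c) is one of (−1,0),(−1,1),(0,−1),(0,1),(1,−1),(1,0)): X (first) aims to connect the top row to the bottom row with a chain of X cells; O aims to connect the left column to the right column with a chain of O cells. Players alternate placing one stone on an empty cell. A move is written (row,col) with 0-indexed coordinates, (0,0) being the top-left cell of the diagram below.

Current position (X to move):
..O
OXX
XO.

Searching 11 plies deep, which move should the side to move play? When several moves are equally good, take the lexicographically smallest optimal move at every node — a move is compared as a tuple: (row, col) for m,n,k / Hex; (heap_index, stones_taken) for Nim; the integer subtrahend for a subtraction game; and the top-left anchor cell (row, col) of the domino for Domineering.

p1 X@[..O/OXX/XO.]: (0,0)[X.O/OXX/XO.]-1 (0,1)[.XO/OXX/XO.]+1* (2,2)[..O/OXX/XOX]-1
p2 O@[.XO/OXX/XO.] terminal -1; root [..O/OXX/XO.] d11

X's best at [..O/OXX/XO.]: (0,1)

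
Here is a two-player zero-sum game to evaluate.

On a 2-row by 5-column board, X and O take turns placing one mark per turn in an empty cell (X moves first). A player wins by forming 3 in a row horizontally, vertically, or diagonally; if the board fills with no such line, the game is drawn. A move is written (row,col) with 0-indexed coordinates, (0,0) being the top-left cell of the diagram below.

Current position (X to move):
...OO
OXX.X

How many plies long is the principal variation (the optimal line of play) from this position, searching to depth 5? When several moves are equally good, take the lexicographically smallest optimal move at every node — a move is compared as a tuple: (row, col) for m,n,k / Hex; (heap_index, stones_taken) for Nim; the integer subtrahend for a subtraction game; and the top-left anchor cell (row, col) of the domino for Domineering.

[...OO/OXX.X] X move#1: (0,0):-1/X..OO/OXX.X, (0,1):-1/.X.OO/OXX.X, (0,2):+0/..XOO/OXX.X, (1,3):+1/...OO/OXXXX*
[...OO/OXXXX] end (terminal -1, O#2); searched ...OO/OXX.X to 5

PV length from [...OO/OXX.X]: 1 ply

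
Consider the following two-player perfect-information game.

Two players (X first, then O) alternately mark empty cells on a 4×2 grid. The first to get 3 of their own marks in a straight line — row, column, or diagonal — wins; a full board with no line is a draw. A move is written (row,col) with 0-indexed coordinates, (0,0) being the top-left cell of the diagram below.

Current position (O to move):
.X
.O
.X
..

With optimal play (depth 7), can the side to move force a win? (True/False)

ply 1, O at .X/.O/.X/.. | (0,0)=+0→OX/.O/.X/..*; (1,0)=+0→.X/OO/.X/..; (2,0)=+0→.X/.O/OX/..; (3,0)=+0→.X/.O/.X/O.; (3,1)=+0→.X/.O/.X/.O
ply 2, X at OX/.O/.X/.. | (1,0)=+0→OX/XO/.X/..*; (2,0)=+0→OX/.O/XX/..; (3,0)=+0→OX/.O/.X/X.; (3,1)=+0→OX/.O/.X/.X
ply 3, O at OX/XO/.X/.. | (2,0)=+0→OX/XO/OX/..*; (3,0)=+0→OX/XO/.X/O.; (3,1)=+0→OX/XO/.X/.O
ply 4, X at OX/XO/OX/.. | (3,0)=+0→OX/XO/OX/X.*; (3,1)=+0→OX/XO/OX/.X
ply 5, O at OX/XO/OX/X. | (3,1)=+0→OX/XO/OX/XO*
ply 6: OX/XO/OX/XO is terminal +0 (X); from .X/.O/.X/.. depth 7

O winning at [.X/.O/.X/..]: False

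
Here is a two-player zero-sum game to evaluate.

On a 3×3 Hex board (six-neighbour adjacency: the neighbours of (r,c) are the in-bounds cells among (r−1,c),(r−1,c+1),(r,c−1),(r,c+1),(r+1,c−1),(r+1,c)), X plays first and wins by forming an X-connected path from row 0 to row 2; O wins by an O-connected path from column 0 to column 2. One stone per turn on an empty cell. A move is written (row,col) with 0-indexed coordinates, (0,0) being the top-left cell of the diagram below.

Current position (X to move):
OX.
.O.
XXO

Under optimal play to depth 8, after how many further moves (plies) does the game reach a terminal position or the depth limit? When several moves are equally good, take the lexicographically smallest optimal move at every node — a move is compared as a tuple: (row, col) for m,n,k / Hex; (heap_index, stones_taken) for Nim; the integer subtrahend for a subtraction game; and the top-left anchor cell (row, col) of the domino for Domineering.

[OX./.O./XXO] X move#1: (0,2):+1/OXX/.O./XXO*, (1,0):+1/OX./XO./XXO, (1,2):+1/OX./.OX/XXO
[OXX/.O./XXO] O move#2: (1,0):-1/OXX/OO./XXO*, (1,2):-1/OXX/.OO/XXO
[OXX/OO./XXO] X move#3: (1,2):+1/OXX/OOX/XXO*
[OXX/OOX/XXO] end (terminal -1, O#4); searched OX./.O./XXO to 8

PV length from [OX./.O./XXO]: 3 plies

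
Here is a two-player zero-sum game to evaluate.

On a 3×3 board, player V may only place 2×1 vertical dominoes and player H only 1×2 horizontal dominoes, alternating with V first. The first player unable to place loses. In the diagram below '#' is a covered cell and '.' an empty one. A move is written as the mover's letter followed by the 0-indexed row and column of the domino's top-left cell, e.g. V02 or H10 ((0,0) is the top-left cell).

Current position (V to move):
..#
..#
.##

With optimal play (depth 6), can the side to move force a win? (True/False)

V winning at [..#/..#/.##]: True

[..#/..#/.##] V move#1: V00:+1/#.#/#.#/.##*, V01:+1/.##/.##/.##, V10:-1/..#/#.#/###
[#.#/#.#/.##] end (terminal -1, H#2); searched ..#/..#/.## to 6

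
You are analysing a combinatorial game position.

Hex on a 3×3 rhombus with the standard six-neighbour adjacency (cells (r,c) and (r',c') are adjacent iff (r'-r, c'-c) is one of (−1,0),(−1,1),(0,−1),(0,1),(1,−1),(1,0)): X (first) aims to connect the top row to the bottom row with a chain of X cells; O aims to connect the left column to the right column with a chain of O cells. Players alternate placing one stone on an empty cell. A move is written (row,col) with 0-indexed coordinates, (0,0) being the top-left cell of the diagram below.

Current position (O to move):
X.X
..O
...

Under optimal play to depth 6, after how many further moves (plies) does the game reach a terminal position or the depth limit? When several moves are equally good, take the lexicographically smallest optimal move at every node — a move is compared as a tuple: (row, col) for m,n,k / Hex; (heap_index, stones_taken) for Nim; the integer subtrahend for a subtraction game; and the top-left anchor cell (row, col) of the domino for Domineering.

PV length from [X.X/..O/...]: 3 plies

ply 1, O at X.X/..O/... | (0,1)=-1→XOX/..O/...; (1,0)=-1→X.X/O.O/...; (1,1)=+1→X.X/.OO/...*; (2,0)=+1→X.X/..O/O..; (2,1)=-1→X.X/..O/.O.; (2,2)=-1→X.X/..O/..O
ply 2, X at X.X/.OO/... | (0,1)=-1→XXX/.OO/...*; (1,0)=-1→X.X/XOO/...; (2,0)=-1→X.X/.OO/X..; (2,1)=-1→X.X/.OO/.X.; (2,2)=-1→X.X/.OO/..X
ply 3, O at XXX/.OO/... | (1,0)=+1→XXX/OOO/...*; (2,0)=+1→XXX/.OO/O..; (2,1)=+1→XXX/.OO/.O.; (2,2)=+1→XXX/.OO/..O
ply 4: XXX/OOO/... is terminal -1 (X); from X.X/..O/... depth 6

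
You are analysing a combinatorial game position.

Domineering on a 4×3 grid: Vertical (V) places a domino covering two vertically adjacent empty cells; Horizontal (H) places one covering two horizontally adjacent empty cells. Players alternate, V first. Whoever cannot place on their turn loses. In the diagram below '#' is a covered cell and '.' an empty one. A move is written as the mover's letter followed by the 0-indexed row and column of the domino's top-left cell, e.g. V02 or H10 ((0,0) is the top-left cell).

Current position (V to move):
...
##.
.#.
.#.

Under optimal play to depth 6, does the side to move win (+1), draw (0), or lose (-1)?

value(.../##./.#./.#., V) = +1

ply 1, V at .../##./.#./.#. | V02=+1→..#/###/.#./.#.*; V12=+1→.../###/.##/.#.; V20=+1→.../##./##./##.; V22=+1→.../##./.##/.##
ply 2, H at ..#/###/.#./.#. | H00=-1→###/###/.#./.#.*
ply 3, V at ###/###/.#./.#. | V20=+1→###/###/##./##.*; V22=+1→###/###/.##/.##
ply 4: ###/###/##./##. is terminal -1 (H); from .../##./.#./.#. depth 6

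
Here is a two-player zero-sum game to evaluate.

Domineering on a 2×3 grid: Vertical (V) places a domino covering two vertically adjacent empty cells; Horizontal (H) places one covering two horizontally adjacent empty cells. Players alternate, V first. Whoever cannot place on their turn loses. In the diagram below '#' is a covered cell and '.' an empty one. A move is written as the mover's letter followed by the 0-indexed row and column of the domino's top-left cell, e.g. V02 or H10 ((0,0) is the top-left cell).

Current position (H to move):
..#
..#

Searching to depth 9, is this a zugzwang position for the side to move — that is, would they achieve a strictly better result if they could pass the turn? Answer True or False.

zugzwang(..#/..#, H) = False

[..#/..#] H move#1: H00:+1/###/..#*, H10:+1/..#/###
[###/..#] end (terminal -1, V#2); searched ..#/..# to 9
if H skipped the turn, V would face:
~ [..#/..#] V move#1: V00:+1/#.#/#.#*, V01:+1/.##/.##
~ [#.#/#.#] end (terminal -1, H#2); searched ..#/..# to 9
compare (H): move=+1 vs pass=-1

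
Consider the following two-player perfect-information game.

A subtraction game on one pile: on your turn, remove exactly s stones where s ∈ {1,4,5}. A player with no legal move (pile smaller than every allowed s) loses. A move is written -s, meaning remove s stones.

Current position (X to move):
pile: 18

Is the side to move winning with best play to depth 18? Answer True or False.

X winning at [18]: False

[18] X move#1: -1:-1/17*, -4:-1/14, -5:-1/13
[17] O move#2: -1:+1/16*, -4:-1/13, -5:-1/12
[16] X move#3: -1:-1/15*, -4:-1/12, -5:-1/11
[15] O move#4: -1:-1/14, -4:-1/11, -5:+1/10*
[10] X move#5: -1:-1/9*, -4:-1/6, -5:-1/5
[9] O move#6: -1:+1/8*, -4:-1/5, -5:-1/4
[8] X move#7: -1:-1/7*, -4:-1/4, -5:-1/3
[7] O move#8: -1:-1/6, -4:-1/3, -5:+1/2*
[2] X move#9: -1:-1/1*
[1] O move#10: -1:+1/0*
[0] end (terminal -1, X#11); searched 18 to 18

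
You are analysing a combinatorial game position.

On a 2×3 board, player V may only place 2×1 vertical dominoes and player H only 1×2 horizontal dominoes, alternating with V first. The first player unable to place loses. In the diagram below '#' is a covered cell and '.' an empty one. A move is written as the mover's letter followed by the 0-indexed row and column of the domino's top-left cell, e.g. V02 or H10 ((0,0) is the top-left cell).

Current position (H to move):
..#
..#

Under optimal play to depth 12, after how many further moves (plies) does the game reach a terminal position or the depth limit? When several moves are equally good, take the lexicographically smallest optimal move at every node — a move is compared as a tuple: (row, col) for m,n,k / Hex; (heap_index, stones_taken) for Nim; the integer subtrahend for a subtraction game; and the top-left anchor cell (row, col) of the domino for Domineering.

[..#/..#] H move#1: H00:+1/###/..#*, H10:+1/..#/###
[###/..#] end (terminal -1, V#2); searched ..#/..# to 12

PV length from [..#/..#]: 1 ply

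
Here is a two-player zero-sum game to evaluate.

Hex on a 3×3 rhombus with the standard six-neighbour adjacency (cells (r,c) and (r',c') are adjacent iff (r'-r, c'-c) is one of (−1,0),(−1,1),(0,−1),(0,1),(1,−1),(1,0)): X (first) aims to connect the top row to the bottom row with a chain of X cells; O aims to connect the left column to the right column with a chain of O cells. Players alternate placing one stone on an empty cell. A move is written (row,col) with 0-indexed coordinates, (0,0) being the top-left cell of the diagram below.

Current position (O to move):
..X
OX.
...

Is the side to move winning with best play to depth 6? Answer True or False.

p1 O@[..X/OX./...]: (0,0)[O.X/OX./...]-1* (0,1)[.OX/OX./...]-1 (1,2)[..X/OXO/...]-1 (2,0)[..X/OX./O..]-1 (2,1)[..X/OX./.O.]-1 (2,2)[..X/OX./..O]-1
p2 X@[O.X/OX./...]: (0,1)[OXX/OX./...]+1* (1,2)[O.X/OXX/...]+1 (2,0)[O.X/OX./X..]+1 (2,1)[O.X/OX./.X.]+1 (2,2)[O.X/OX./..X]+1
p3 O@[OXX/OX./...]: (1,2)[OXX/OXO/...]-1* (2,0)[OXX/OX./O..]-1 (2,1)[OXX/OX./.O.]-1 (2,2)[OXX/OX./..O]-1
p4 X@[OXX/OXO/...]: (2,0)[OXX/OXO/X..]+1* (2,1)[OXX/OXO/.X.]+1 (2,2)[OXX/OXO/..X]+1
p5 O@[OXX/OXO/X..] terminal -1; root [..X/OX./...] d6

O winning at [..X/OX./...]: False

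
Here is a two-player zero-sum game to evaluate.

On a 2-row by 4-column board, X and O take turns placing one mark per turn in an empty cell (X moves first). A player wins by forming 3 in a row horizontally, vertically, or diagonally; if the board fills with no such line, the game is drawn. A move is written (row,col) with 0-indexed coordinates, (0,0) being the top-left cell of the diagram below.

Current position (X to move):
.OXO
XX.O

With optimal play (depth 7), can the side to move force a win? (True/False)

p1 X@[.OXO/XX.O]: (0,0)[XOXO/XX.O]+0 (1,2)[.OXO/XXXO]+1*
p2 O@[.OXO/XXXO] terminal -1; root [.OXO/XX.O] d7

X winning at [.OXO/XX.O]: True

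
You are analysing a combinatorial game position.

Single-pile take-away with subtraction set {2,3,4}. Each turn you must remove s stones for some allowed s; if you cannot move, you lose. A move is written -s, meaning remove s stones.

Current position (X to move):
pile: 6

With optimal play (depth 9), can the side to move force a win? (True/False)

X winning at [6]: False

p1 X@[6]: -2[4]-1* -3[3]-1 -4[2]-1
p2 O@[4]: -2[2]-1 -3[1]+1* -4[0]+1
p3 X@[1] terminal -1; root [6] d9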